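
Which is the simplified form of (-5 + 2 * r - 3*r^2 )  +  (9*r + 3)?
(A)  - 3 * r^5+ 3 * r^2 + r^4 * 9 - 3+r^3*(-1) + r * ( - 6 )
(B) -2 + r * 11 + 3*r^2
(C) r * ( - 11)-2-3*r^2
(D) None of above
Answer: D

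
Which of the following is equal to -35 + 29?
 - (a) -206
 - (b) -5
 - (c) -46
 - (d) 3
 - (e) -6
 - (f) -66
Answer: e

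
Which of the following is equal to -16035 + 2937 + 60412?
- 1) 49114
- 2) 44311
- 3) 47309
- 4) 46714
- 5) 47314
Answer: 5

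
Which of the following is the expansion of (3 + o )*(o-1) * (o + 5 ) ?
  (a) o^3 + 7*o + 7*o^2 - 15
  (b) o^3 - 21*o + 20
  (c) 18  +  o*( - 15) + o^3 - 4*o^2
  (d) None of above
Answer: a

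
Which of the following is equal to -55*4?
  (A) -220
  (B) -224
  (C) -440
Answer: A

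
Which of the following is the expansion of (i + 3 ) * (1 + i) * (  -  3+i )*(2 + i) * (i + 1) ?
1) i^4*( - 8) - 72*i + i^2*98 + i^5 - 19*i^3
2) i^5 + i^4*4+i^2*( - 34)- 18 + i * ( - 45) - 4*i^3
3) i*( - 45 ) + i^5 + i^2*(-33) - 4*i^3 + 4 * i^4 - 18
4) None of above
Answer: 2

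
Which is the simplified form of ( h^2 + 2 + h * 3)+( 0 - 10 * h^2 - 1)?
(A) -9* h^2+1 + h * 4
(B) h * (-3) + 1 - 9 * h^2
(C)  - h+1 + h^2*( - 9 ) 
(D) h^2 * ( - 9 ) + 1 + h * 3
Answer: D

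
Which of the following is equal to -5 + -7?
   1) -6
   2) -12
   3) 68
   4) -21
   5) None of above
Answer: 2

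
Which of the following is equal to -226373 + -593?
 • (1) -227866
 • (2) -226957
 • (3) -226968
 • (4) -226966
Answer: 4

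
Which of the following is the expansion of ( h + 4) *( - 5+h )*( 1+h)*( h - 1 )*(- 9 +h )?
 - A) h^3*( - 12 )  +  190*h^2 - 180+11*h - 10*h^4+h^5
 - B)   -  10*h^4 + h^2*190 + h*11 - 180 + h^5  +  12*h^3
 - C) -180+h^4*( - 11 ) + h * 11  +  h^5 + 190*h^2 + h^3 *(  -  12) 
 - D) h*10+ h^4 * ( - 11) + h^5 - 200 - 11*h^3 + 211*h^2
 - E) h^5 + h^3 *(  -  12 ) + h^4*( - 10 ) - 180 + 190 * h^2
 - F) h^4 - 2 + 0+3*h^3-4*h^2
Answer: A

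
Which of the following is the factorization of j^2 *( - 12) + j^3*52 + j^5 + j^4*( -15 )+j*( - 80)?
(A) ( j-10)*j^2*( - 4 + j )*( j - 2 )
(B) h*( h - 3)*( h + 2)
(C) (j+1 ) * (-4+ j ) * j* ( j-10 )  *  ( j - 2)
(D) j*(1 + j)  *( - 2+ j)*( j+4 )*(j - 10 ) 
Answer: C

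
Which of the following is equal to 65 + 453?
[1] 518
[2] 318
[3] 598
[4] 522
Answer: 1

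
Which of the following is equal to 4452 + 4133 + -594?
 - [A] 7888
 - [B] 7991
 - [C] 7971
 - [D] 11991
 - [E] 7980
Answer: B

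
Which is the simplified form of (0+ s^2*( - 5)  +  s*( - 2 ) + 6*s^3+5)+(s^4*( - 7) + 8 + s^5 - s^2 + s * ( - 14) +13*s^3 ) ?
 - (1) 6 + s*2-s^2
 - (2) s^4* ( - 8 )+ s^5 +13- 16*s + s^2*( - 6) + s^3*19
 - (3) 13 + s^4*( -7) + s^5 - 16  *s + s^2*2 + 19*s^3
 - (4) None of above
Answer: 4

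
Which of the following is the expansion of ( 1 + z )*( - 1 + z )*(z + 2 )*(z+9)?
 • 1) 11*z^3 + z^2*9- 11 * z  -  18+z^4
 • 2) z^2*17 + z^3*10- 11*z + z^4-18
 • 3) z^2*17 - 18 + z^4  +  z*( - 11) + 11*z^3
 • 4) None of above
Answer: 3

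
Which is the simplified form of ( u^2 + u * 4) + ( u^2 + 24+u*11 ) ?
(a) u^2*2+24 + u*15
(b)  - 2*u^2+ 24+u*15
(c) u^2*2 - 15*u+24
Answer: a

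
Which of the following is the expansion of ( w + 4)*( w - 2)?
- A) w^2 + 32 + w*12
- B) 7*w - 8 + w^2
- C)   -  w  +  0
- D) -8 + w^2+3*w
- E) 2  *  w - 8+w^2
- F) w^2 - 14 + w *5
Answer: E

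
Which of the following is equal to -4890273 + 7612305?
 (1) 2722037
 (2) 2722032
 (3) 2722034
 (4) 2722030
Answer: 2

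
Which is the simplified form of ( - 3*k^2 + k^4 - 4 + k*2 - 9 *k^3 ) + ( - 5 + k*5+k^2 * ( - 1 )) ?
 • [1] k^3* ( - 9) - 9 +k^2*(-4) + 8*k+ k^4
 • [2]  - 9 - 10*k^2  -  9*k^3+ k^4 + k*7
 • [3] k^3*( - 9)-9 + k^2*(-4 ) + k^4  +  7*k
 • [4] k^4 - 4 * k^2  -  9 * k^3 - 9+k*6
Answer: 3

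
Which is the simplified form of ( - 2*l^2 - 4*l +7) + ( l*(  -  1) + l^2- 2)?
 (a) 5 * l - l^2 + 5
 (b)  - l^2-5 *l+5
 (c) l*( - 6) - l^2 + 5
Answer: b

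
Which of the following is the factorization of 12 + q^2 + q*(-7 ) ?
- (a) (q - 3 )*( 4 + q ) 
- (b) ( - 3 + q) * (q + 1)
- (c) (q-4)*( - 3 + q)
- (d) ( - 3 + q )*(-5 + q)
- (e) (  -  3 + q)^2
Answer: c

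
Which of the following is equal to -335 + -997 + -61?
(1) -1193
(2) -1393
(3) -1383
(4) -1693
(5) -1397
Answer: 2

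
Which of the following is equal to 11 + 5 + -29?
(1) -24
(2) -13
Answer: 2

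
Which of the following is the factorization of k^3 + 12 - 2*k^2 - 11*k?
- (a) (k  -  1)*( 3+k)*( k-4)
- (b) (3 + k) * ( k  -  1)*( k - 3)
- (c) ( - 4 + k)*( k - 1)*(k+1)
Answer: a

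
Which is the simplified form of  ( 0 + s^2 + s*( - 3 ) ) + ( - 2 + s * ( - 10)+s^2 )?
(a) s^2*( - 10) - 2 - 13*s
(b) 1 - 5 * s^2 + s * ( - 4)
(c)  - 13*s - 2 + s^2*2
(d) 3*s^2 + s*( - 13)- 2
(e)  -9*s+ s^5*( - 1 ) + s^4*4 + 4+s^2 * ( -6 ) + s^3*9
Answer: c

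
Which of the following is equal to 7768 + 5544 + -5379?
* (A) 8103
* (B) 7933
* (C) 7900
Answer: B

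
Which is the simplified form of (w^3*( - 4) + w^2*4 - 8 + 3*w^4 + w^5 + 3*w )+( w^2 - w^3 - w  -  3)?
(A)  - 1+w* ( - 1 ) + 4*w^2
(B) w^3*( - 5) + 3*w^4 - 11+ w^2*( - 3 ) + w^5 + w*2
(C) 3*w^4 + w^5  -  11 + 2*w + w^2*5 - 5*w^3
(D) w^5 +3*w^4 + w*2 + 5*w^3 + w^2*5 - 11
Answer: C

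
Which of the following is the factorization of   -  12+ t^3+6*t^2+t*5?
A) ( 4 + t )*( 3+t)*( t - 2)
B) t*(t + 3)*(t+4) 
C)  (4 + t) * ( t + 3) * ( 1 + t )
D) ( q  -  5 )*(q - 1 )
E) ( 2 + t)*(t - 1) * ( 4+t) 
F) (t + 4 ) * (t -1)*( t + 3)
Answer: F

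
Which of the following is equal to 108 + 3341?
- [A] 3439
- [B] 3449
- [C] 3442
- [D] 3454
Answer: B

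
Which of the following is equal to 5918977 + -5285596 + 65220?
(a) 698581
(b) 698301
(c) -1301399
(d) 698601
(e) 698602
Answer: d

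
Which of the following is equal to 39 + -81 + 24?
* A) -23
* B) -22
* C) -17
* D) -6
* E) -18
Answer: E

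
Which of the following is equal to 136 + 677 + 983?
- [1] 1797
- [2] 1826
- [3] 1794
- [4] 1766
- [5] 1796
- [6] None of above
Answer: 5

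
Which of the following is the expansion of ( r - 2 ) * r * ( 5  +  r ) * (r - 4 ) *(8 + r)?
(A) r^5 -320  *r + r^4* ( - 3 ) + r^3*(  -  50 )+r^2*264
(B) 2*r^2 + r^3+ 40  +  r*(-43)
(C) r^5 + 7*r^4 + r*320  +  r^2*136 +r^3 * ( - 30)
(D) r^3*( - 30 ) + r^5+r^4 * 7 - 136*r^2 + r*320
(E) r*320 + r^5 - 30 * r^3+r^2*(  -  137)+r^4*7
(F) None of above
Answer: D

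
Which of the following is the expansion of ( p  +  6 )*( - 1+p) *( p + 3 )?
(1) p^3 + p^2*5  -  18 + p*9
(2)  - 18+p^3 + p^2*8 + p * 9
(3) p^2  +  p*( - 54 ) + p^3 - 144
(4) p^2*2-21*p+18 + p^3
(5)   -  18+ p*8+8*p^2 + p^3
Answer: 2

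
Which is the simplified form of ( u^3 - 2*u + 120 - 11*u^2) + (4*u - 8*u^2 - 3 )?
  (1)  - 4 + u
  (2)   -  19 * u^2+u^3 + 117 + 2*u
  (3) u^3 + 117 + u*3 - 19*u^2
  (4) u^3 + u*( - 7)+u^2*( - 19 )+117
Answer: 2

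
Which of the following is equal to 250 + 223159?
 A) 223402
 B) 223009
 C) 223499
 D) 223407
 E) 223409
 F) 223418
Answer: E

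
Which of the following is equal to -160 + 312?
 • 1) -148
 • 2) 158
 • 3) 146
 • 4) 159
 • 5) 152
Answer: 5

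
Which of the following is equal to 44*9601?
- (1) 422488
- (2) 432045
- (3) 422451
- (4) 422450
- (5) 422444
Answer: 5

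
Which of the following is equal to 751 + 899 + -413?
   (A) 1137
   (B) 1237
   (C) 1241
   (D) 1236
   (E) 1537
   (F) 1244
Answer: B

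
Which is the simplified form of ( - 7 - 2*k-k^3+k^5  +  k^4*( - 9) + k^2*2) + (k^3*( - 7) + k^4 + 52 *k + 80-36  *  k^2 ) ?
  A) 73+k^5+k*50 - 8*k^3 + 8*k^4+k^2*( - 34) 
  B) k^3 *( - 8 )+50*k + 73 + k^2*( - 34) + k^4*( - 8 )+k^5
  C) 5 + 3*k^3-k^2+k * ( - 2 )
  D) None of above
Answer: B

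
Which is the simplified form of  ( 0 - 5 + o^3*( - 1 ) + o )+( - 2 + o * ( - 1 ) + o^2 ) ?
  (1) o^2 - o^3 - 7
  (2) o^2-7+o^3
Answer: 1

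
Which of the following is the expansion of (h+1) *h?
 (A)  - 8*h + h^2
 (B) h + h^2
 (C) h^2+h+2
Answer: B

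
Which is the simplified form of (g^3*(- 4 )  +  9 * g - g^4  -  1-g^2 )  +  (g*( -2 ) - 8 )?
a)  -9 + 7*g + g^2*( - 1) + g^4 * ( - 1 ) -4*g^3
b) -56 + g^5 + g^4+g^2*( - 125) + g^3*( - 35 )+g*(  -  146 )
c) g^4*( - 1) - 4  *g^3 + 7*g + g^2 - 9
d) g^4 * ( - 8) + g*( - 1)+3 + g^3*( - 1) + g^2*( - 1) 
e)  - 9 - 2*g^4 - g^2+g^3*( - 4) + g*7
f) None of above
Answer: a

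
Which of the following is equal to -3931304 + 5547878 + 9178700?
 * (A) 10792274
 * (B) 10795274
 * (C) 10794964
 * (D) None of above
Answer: B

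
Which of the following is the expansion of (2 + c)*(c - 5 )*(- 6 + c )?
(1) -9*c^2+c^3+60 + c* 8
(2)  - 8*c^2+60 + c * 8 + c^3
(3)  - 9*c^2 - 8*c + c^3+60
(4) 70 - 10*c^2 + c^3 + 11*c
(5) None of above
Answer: 1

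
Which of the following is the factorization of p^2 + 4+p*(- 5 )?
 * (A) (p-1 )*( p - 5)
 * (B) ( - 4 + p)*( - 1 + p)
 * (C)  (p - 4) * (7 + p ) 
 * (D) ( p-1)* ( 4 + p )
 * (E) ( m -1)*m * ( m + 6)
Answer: B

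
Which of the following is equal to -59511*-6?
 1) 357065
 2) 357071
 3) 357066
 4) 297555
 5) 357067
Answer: 3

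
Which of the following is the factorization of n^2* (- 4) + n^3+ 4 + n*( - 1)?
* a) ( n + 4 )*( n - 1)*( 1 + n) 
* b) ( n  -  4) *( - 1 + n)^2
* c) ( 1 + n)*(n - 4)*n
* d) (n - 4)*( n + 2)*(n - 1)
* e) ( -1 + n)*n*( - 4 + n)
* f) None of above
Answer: f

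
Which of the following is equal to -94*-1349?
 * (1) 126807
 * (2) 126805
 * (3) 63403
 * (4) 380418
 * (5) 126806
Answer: 5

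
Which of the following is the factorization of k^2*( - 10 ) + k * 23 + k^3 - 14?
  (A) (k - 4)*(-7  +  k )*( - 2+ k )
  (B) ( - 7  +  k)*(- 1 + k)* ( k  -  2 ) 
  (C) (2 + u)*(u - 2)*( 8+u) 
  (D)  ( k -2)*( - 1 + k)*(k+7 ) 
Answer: B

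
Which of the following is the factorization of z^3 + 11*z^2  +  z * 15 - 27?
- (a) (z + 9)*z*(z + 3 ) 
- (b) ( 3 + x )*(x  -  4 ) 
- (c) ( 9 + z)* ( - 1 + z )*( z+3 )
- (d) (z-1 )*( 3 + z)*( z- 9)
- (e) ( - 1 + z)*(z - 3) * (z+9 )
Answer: c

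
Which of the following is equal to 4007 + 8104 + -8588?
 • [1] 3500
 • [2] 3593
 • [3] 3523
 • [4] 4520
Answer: 3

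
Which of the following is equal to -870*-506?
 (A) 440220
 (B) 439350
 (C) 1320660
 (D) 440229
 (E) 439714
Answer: A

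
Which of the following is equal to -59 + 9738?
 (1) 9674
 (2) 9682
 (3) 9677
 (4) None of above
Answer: 4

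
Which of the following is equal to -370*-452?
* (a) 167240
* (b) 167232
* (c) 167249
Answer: a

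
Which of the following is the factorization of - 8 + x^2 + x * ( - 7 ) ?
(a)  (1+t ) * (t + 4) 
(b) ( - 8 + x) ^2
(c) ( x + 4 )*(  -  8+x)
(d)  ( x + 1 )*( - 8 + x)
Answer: d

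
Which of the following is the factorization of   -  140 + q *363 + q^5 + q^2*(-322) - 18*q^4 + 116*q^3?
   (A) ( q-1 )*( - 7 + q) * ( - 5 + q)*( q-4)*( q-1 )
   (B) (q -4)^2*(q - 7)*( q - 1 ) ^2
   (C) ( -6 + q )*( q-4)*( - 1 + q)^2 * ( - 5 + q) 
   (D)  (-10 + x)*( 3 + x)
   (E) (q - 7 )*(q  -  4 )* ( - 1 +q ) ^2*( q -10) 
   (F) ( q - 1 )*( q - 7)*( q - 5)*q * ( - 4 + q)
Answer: A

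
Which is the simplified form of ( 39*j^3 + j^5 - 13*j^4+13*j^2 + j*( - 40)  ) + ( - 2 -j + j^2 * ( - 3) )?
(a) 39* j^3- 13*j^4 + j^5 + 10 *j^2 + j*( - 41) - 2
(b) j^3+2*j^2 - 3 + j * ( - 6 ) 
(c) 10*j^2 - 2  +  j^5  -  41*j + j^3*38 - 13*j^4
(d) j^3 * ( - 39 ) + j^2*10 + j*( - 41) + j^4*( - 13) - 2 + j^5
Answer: a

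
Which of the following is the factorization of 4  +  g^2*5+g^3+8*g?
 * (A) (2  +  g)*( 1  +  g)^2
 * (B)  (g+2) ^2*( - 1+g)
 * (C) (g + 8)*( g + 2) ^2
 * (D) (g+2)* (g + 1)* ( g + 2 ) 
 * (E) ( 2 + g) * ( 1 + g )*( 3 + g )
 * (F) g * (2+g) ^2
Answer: D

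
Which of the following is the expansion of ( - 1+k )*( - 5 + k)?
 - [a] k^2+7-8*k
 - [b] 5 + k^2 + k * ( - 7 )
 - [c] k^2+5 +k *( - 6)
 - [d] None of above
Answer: c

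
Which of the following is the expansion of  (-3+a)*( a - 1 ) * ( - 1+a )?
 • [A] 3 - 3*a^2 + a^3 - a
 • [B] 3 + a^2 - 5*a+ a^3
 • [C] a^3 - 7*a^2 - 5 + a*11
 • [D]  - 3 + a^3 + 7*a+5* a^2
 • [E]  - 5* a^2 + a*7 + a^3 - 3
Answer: E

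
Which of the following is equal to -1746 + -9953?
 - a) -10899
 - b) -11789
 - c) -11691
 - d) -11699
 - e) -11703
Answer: d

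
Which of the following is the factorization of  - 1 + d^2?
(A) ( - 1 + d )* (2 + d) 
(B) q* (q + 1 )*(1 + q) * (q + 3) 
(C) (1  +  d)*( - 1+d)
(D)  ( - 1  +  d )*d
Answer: C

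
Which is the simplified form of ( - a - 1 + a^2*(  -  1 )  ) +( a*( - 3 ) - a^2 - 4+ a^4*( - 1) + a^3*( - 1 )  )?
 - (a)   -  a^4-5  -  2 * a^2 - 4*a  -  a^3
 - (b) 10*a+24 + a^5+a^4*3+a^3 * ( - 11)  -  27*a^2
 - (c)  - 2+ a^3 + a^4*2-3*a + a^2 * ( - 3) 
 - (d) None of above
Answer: a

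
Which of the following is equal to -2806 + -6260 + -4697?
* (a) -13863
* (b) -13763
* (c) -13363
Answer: b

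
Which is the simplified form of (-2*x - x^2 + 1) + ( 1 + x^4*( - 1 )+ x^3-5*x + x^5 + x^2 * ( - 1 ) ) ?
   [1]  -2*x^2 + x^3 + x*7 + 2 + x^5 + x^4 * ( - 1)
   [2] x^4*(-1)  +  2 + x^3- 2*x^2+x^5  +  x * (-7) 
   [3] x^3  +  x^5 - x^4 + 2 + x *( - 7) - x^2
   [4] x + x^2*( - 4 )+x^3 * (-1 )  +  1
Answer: 2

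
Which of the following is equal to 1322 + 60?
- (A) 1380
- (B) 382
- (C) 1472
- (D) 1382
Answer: D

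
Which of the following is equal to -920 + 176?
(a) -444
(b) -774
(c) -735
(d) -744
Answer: d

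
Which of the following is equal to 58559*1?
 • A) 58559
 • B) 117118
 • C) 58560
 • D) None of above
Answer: A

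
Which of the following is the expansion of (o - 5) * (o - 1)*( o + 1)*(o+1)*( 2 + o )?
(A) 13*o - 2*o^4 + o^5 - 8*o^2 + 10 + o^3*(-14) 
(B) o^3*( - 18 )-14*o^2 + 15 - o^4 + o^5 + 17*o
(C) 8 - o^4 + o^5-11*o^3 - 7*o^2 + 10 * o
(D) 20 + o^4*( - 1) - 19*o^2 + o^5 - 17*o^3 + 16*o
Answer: A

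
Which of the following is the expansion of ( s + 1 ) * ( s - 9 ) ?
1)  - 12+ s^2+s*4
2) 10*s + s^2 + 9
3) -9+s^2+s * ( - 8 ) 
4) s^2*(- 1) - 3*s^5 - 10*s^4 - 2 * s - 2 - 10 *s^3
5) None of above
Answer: 3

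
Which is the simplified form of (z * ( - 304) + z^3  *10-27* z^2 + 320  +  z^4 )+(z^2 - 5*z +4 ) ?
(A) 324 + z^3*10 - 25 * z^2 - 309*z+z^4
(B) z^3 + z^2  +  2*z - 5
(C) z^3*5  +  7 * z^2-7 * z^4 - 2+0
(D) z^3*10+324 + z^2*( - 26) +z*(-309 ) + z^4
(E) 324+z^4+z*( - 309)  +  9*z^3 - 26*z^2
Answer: D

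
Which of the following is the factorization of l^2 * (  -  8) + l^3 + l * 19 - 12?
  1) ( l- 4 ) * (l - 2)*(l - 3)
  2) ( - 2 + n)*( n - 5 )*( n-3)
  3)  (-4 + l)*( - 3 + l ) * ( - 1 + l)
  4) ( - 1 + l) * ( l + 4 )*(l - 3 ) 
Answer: 3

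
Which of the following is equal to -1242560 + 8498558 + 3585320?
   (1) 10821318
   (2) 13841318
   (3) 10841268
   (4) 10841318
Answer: 4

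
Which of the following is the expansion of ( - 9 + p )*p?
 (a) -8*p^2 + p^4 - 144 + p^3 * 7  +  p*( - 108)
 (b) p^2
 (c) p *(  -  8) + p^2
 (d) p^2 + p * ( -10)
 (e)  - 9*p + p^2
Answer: e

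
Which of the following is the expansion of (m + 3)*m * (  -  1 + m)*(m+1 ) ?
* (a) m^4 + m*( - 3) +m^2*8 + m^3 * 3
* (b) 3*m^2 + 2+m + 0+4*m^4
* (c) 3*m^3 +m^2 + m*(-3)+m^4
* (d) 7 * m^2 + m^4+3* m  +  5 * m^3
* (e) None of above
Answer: e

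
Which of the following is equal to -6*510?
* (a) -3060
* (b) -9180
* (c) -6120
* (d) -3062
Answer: a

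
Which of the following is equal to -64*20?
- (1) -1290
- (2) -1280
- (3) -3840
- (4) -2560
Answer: 2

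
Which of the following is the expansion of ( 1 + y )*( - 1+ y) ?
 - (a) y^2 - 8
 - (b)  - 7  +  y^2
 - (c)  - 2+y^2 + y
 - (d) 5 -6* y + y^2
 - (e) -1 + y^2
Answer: e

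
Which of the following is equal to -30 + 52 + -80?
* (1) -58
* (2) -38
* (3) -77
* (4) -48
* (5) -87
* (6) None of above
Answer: 1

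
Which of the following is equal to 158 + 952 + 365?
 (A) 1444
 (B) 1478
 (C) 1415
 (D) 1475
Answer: D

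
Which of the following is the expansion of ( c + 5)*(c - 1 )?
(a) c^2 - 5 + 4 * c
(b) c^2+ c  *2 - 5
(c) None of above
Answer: a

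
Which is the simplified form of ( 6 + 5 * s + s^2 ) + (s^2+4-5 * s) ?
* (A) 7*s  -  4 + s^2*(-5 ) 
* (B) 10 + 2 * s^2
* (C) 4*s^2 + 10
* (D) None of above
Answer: B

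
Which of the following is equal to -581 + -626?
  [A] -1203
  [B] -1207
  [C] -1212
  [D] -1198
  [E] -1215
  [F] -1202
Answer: B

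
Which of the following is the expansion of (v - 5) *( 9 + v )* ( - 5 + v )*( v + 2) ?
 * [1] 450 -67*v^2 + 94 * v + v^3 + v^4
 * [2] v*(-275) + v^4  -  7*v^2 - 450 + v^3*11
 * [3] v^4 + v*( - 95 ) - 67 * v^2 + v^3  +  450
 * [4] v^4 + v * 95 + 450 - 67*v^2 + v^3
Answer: 4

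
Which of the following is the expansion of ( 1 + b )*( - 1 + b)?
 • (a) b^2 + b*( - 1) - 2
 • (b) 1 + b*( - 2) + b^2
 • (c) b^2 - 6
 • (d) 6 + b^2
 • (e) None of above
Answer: e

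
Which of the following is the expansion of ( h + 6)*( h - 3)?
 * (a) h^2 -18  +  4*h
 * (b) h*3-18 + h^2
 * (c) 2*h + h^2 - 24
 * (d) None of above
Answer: b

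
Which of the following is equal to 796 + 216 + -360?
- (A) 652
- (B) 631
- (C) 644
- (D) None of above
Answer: A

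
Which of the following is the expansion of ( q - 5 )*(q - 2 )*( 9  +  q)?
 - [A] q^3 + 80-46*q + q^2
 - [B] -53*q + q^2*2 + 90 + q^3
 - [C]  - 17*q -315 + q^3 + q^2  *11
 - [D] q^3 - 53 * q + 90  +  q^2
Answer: B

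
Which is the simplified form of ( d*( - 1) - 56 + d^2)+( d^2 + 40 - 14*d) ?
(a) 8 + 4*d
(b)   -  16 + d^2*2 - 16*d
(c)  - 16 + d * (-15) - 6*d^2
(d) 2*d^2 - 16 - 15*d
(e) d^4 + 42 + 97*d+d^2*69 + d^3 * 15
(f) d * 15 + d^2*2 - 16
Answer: d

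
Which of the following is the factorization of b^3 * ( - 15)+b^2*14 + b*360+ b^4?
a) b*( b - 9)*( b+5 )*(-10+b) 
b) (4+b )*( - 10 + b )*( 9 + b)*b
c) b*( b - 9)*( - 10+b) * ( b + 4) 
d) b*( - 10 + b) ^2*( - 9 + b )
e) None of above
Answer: c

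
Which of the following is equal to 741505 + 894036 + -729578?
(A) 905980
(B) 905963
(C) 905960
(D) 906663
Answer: B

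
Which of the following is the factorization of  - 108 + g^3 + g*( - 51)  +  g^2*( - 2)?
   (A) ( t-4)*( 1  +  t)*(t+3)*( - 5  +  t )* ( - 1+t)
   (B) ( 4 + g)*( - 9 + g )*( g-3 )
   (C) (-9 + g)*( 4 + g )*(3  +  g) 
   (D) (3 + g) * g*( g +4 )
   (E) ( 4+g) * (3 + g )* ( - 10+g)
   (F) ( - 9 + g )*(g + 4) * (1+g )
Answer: C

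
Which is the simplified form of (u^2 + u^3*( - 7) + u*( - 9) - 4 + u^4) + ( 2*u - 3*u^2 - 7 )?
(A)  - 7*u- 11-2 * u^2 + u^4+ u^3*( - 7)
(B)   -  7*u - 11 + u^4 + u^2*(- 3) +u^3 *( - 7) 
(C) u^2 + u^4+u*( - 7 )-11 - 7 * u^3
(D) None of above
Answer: A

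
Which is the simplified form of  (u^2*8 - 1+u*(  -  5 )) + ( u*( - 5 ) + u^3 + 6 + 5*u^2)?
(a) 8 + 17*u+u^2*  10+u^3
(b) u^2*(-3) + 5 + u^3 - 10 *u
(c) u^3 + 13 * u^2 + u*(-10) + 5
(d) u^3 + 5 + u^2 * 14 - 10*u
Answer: c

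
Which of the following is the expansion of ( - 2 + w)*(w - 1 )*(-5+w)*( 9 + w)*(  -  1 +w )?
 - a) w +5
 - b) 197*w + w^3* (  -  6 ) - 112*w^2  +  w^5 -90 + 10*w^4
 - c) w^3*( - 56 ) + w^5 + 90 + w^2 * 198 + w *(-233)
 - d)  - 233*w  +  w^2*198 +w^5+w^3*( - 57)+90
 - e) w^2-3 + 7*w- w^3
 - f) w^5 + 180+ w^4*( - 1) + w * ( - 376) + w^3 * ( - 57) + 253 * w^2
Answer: c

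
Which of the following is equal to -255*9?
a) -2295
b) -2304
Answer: a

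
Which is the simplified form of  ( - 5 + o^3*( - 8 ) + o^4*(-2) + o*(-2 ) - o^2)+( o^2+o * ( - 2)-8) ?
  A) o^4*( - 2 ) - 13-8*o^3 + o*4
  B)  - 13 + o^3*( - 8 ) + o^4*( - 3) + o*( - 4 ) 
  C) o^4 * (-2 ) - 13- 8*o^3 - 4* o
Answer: C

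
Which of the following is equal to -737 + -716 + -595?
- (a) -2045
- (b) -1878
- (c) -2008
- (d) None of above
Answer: d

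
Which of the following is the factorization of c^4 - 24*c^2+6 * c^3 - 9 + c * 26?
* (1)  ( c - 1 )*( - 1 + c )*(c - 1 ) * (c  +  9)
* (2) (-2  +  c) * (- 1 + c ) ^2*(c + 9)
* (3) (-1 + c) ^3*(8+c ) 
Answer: 1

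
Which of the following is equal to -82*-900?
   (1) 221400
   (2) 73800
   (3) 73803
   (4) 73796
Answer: 2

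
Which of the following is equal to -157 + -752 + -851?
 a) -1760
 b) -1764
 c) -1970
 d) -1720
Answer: a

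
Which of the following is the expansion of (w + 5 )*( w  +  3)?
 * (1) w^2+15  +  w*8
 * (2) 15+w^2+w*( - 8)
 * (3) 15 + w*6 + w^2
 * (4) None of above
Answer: 1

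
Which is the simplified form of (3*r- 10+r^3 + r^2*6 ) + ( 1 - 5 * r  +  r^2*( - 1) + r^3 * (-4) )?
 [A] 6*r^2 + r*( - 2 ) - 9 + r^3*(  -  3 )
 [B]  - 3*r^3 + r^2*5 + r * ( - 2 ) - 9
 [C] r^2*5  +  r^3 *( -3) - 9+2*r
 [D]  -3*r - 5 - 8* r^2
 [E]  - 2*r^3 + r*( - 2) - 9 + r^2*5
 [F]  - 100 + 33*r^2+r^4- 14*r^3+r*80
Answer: B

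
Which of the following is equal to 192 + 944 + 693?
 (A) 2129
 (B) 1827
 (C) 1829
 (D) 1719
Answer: C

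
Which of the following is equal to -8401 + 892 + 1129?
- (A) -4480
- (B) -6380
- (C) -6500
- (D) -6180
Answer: B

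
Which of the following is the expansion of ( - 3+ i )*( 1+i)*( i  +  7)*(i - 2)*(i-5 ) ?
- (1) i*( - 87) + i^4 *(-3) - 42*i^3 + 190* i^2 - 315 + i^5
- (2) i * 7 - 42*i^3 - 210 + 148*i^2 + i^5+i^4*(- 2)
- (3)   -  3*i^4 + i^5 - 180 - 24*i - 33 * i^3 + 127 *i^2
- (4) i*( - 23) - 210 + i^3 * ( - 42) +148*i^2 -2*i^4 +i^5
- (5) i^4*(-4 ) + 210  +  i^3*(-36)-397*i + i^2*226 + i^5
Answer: 4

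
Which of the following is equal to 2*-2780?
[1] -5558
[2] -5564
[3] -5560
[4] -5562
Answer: 3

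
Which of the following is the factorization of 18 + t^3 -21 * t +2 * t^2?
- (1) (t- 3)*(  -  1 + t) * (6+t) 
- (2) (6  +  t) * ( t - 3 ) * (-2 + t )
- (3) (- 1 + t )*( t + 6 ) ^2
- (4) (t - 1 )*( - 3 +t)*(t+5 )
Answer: 1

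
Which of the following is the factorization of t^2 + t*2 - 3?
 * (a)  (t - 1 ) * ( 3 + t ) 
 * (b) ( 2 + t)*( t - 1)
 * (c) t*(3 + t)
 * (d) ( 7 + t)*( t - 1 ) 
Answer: a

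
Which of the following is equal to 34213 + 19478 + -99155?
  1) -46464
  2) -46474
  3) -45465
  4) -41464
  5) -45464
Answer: 5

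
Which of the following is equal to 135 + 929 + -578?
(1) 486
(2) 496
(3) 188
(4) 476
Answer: 1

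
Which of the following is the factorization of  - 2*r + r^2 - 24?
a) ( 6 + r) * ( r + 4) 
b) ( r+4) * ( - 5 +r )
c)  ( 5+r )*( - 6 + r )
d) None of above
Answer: d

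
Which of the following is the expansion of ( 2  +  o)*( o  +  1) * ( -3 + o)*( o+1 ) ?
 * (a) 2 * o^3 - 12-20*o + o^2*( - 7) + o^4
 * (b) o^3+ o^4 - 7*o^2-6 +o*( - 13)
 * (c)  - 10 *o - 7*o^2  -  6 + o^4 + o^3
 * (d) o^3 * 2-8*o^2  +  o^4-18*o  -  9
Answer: b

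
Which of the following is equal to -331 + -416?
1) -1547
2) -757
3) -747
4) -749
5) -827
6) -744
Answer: 3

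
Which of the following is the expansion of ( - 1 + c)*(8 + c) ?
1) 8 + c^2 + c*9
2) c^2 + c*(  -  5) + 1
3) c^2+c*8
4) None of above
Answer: 4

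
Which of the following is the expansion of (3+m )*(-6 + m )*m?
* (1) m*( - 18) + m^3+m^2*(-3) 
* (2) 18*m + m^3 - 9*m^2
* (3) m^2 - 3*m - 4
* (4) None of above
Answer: 1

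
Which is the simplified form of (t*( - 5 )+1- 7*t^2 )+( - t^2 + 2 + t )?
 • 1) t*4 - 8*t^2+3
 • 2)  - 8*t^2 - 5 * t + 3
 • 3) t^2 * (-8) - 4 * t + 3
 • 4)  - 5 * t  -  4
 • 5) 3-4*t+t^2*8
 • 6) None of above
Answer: 3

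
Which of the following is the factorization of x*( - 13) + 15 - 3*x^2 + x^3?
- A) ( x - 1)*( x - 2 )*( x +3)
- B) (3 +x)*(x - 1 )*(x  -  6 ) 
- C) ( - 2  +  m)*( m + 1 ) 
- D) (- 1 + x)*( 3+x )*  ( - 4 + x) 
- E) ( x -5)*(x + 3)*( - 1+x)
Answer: E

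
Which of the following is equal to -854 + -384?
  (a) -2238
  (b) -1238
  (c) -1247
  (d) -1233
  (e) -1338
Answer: b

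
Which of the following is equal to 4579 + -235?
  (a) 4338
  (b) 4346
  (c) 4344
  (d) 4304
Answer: c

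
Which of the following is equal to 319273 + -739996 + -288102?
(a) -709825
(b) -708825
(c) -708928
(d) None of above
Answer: b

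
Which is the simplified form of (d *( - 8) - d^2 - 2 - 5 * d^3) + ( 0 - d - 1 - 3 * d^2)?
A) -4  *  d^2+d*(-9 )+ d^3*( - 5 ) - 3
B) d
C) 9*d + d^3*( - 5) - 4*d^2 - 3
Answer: A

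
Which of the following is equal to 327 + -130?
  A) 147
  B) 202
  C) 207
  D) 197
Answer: D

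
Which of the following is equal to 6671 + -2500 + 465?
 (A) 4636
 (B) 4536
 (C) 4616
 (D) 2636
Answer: A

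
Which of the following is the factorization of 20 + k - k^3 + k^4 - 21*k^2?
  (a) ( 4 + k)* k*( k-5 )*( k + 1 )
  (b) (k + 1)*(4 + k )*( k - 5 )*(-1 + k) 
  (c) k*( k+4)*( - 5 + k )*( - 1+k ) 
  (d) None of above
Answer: b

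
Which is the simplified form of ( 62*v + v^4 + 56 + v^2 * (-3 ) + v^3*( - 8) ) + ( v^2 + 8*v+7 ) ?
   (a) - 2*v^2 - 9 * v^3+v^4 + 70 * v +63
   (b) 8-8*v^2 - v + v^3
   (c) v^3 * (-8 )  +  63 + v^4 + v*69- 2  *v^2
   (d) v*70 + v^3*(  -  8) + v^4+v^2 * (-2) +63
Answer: d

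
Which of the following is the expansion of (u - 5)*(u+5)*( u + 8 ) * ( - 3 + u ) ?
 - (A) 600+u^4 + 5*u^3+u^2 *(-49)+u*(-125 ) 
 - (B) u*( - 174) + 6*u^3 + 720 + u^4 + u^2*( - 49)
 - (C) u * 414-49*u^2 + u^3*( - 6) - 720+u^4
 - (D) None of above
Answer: A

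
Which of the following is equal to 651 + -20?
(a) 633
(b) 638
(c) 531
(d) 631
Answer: d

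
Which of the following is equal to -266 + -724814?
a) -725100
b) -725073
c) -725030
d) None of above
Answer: d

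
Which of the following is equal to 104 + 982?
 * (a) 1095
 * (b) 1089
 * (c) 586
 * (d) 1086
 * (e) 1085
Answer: d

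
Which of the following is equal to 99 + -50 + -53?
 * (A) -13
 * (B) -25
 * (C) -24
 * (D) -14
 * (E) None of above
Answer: E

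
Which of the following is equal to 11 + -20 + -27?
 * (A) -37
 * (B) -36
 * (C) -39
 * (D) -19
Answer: B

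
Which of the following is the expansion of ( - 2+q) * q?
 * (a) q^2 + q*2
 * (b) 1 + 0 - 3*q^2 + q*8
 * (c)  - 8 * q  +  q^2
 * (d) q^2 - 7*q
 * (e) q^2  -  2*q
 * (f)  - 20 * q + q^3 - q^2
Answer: e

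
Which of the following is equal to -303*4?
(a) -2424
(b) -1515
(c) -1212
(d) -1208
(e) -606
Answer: c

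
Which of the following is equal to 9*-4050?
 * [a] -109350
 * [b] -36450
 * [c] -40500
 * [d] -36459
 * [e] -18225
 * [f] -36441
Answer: b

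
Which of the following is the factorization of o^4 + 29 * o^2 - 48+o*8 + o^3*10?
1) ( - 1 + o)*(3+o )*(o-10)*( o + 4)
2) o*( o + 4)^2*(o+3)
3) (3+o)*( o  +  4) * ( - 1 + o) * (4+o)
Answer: 3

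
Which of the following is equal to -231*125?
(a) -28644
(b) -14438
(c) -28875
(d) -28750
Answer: c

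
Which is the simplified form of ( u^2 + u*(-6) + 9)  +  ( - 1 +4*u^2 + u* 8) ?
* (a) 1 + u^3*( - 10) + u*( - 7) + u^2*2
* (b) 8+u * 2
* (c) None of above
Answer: c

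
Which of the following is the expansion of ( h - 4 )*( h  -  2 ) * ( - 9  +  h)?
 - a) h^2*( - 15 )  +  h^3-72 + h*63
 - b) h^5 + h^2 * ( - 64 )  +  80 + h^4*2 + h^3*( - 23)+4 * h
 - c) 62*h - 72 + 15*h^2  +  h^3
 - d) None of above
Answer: d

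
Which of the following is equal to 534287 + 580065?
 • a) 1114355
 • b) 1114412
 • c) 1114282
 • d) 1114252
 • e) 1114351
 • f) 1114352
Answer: f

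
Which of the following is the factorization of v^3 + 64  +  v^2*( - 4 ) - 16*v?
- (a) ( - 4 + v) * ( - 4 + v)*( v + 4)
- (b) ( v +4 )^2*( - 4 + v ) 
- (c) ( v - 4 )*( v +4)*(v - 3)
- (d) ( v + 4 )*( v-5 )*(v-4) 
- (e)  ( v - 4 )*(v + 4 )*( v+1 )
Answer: a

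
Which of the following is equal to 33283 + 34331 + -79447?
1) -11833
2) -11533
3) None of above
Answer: 1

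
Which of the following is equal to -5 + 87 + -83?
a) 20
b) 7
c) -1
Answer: c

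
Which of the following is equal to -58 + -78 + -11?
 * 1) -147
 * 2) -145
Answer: 1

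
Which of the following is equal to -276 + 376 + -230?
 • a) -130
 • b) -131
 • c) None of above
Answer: a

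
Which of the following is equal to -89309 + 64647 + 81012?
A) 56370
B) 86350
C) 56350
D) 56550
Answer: C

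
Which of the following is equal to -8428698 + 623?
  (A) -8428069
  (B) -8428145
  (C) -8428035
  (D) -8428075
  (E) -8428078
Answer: D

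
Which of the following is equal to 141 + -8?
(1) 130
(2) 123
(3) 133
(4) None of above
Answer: 3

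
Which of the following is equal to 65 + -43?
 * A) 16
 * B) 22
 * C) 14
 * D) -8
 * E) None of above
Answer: B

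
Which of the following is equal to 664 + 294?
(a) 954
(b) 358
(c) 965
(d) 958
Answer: d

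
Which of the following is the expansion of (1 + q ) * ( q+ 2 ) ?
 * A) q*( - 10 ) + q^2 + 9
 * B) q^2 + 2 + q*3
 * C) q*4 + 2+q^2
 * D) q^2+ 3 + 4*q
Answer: B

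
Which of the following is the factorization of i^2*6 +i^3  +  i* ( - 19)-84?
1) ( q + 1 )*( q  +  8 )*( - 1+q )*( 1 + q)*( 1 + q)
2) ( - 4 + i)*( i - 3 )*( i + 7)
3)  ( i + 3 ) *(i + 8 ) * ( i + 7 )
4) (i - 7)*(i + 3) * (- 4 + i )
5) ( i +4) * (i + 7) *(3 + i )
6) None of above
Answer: 6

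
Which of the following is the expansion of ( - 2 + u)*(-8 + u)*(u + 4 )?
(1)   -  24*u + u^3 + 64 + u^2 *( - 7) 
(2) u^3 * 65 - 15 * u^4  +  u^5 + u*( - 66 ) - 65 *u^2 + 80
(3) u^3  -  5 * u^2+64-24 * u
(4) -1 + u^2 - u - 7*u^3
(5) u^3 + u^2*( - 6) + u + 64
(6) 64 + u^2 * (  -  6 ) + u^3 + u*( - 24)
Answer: 6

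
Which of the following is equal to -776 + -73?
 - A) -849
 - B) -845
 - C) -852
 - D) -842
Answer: A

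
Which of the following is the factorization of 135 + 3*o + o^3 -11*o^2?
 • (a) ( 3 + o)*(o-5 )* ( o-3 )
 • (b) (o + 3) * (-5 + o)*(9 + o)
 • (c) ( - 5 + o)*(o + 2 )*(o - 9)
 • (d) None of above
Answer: d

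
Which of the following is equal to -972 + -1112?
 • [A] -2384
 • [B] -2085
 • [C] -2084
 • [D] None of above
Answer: C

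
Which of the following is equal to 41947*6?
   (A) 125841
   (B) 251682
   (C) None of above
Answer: B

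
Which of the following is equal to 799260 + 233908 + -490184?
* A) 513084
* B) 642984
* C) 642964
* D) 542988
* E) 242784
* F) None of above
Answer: F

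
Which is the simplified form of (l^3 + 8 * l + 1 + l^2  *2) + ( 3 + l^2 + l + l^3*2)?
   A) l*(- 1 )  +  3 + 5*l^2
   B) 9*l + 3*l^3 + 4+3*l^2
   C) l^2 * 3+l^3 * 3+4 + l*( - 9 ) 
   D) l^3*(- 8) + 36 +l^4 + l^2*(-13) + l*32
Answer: B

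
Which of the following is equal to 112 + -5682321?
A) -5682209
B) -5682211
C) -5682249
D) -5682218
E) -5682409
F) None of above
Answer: A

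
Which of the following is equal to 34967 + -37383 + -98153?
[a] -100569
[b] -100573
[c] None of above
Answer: a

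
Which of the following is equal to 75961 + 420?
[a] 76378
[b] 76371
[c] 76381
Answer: c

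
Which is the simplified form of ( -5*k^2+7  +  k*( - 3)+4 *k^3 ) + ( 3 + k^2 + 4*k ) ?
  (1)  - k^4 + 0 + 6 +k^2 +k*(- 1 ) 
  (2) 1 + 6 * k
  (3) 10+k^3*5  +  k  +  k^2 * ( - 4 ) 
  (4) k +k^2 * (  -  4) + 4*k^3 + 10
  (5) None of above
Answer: 4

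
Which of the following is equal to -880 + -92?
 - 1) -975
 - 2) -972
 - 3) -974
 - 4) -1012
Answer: 2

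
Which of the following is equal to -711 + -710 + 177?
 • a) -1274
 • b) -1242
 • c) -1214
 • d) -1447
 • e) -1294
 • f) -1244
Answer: f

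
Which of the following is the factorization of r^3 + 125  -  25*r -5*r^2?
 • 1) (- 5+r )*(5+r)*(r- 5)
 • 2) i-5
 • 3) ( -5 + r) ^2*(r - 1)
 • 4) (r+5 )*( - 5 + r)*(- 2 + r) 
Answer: 1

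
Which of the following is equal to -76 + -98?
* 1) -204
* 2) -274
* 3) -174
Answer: 3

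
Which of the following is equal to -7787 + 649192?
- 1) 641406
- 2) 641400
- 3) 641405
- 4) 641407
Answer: 3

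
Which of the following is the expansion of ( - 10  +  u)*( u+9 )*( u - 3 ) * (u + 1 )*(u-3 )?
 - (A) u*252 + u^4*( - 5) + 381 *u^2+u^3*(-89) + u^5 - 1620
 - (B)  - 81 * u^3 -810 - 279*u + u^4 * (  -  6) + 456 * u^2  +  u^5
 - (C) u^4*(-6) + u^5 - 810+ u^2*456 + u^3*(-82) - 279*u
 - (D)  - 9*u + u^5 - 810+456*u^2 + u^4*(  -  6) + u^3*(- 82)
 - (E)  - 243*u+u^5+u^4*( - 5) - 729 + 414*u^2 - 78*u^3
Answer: C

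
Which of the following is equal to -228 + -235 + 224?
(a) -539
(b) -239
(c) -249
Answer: b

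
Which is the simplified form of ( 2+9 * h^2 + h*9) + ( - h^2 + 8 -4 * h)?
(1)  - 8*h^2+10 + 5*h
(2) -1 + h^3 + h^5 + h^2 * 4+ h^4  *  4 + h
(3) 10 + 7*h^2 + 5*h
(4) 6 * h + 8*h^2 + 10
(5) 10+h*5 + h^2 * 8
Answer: 5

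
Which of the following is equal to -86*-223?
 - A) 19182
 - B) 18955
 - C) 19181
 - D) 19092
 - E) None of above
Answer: E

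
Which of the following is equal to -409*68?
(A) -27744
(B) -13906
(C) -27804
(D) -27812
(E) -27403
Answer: D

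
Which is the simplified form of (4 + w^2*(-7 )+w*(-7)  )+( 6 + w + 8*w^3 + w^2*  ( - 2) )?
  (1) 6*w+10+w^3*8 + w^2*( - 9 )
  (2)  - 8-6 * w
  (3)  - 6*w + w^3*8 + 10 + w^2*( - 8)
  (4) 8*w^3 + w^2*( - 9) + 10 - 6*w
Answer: 4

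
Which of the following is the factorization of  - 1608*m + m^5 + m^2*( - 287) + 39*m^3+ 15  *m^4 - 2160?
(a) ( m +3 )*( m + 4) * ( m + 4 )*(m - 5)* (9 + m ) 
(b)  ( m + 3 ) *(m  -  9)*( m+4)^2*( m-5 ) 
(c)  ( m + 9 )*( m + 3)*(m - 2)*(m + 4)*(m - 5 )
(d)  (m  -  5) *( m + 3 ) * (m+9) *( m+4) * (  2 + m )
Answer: a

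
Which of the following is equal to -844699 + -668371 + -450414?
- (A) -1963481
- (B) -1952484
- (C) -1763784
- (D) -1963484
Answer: D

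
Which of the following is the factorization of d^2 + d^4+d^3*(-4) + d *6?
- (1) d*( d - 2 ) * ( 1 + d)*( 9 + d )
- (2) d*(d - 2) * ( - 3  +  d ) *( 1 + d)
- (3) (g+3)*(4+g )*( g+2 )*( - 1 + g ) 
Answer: 2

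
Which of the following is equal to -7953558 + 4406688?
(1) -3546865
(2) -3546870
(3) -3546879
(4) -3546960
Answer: 2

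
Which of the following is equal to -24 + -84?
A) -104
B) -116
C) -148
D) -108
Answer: D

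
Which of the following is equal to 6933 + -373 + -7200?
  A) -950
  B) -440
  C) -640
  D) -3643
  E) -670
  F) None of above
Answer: C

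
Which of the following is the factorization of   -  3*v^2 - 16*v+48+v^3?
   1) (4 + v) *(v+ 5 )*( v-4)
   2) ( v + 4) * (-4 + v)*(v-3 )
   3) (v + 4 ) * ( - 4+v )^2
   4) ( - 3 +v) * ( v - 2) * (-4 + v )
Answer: 2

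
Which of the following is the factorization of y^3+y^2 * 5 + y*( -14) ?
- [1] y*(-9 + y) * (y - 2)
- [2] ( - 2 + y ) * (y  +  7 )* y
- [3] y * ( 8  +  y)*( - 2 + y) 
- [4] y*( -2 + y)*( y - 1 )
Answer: 2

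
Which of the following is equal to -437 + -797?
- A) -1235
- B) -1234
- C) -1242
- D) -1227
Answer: B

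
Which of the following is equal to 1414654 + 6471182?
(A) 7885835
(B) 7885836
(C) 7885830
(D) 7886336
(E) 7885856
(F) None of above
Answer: B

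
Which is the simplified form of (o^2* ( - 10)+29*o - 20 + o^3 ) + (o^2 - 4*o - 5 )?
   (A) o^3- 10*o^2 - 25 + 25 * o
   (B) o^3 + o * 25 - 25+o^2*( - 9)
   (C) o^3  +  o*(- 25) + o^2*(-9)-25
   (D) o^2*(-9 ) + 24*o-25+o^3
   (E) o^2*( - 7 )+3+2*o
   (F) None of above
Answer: B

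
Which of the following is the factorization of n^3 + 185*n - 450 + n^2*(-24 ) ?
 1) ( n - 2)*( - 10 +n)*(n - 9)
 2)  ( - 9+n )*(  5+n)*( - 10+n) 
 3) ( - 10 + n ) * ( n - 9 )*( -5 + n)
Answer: 3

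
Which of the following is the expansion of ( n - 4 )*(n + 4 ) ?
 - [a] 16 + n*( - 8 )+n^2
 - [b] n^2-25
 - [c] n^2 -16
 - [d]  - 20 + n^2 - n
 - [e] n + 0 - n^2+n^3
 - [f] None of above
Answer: c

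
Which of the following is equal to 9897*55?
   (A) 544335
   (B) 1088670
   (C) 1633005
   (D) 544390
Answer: A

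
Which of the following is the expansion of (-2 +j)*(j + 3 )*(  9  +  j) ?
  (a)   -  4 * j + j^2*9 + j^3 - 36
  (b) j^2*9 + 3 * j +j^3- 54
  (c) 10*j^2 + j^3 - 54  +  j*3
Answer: c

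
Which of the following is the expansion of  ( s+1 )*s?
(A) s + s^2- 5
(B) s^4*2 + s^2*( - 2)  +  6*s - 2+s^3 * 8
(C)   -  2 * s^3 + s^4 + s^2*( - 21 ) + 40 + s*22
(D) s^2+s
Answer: D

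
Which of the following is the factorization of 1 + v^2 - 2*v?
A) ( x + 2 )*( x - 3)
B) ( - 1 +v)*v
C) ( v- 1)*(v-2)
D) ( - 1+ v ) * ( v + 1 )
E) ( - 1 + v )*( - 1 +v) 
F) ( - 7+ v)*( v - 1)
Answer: E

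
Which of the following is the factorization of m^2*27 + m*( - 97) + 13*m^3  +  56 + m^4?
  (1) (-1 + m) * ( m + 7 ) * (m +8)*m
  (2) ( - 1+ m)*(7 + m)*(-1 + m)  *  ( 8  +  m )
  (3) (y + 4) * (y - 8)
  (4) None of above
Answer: 2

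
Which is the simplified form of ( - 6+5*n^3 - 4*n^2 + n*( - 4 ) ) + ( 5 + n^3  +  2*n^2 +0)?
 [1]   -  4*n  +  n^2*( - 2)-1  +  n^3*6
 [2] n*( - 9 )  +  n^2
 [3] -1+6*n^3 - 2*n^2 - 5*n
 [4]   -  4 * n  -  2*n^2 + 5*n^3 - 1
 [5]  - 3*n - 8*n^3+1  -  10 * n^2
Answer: 1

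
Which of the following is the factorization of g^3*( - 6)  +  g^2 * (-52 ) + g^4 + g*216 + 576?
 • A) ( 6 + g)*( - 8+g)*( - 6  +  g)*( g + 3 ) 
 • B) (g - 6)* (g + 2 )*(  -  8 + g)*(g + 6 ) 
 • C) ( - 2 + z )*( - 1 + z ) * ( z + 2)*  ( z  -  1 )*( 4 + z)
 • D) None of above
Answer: B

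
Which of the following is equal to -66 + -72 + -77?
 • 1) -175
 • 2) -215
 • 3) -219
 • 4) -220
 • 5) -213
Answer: 2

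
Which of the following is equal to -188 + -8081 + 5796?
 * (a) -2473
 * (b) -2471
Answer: a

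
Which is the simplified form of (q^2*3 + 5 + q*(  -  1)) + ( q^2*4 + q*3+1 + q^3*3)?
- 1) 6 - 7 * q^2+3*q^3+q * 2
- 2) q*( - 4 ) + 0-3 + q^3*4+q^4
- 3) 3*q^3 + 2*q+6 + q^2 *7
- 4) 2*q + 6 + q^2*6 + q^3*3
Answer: 3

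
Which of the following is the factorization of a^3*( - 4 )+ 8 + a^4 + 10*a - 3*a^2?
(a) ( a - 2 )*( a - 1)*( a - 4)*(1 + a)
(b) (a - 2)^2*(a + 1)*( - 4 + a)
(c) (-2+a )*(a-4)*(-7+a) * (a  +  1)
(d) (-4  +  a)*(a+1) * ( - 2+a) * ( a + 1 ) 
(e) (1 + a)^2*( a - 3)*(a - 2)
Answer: d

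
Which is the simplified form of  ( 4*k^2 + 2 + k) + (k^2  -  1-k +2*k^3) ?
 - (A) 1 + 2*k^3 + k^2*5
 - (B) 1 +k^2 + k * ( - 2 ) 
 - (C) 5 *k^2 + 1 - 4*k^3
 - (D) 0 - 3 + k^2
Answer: A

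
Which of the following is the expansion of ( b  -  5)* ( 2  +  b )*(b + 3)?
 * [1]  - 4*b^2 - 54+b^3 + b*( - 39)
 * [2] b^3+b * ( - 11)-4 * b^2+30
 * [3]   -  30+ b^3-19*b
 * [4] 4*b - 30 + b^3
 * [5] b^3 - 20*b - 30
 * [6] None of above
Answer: 3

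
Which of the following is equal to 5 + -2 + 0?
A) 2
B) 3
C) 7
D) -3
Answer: B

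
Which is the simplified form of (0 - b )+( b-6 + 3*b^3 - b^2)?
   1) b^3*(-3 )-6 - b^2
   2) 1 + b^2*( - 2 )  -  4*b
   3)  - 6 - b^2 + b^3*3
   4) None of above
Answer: 3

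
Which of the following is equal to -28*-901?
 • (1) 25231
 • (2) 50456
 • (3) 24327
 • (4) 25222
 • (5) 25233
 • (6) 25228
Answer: 6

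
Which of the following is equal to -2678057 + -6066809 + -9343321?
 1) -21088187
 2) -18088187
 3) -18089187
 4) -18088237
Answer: 2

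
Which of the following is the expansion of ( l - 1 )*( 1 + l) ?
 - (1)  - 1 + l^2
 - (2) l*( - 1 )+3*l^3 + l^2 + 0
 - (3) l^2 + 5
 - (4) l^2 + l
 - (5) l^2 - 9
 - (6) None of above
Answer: 1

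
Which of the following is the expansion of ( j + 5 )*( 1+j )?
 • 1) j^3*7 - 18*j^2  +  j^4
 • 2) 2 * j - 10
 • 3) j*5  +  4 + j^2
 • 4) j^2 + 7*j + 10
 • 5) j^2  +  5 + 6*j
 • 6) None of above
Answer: 5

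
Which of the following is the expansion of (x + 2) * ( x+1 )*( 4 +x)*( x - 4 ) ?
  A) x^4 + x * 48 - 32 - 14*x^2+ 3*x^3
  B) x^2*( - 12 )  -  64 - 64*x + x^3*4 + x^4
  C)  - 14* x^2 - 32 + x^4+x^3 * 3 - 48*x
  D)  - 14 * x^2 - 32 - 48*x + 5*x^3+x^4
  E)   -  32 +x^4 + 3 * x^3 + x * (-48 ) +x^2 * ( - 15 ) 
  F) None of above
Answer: C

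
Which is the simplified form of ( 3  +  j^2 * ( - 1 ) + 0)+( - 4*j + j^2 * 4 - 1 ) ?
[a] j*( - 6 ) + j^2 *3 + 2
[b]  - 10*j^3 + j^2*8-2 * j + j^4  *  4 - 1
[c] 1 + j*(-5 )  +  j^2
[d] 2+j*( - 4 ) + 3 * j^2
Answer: d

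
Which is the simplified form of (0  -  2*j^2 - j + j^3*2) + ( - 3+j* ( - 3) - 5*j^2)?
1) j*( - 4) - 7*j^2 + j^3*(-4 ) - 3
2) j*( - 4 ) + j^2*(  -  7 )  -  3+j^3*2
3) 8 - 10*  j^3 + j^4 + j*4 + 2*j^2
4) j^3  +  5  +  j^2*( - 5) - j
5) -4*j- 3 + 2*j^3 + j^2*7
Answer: 2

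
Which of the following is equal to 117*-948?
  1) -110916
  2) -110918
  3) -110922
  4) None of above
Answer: 1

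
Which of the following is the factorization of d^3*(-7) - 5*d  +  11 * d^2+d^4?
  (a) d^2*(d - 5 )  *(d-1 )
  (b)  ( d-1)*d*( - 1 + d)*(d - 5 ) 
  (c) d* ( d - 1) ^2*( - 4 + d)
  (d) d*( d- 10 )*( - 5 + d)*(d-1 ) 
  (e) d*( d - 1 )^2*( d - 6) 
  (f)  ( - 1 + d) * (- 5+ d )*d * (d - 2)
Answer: b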